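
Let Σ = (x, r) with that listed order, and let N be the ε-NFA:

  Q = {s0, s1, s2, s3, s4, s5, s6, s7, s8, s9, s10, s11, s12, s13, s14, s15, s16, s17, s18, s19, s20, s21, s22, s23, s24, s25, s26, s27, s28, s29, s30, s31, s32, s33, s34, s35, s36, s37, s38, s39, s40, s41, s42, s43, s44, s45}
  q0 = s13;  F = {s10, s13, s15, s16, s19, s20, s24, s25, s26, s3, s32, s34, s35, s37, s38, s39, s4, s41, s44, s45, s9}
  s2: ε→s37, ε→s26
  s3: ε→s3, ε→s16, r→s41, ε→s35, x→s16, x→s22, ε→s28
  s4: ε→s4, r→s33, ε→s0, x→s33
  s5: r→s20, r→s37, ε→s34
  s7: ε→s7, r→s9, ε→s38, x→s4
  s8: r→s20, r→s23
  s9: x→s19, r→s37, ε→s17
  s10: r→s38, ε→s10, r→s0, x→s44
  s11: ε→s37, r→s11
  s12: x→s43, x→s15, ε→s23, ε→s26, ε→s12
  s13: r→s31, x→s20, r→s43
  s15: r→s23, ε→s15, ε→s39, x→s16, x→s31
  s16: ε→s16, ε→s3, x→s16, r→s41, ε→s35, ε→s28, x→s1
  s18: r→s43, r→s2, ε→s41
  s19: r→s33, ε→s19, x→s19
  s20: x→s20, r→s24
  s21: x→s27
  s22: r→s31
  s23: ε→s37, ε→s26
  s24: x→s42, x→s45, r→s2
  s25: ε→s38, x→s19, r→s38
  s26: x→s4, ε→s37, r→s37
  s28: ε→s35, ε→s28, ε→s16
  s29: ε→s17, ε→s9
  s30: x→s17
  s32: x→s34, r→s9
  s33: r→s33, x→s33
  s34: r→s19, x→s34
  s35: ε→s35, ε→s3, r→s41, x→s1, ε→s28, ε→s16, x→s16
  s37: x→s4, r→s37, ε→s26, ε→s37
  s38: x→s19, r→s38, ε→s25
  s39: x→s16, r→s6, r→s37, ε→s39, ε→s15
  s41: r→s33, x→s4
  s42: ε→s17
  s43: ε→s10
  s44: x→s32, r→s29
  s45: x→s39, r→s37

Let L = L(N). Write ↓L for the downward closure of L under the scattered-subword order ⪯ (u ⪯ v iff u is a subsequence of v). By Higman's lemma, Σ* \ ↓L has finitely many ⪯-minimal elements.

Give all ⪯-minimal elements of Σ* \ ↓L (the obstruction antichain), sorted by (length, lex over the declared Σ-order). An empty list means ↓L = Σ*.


A = [rrxr, xrrxx, rxxxrr].

|Q|=46, |F|=21, |δ|=111 (45 ε).
min D↑ (17 st, q0=0, F={14}): 0:x→1,r→2 1:x→1,r→3 2:x→4,r→5 3:x→6,r→7 4:x→8,r→9 5:x→10,r→5 6:x→11,r→7 7:x→12,r→7 8:x→13,r→9 9:x→10,r→7 10:x→10,r→14 11:x→15,r→7 12:x→14,r→14 13:x→13,r→10 14:x→14,r→14 15:x→15,r→16 16:x→12,r→14.
'rrxr': run [34, 32, 16, 4, 1] end={s33} — reject; 4/4 single-dels accept.
'xrrxx': N↓-sim [34, 29, 25, 10, 3, 1] end={s33} — reject; 5/5 single-dels accept.
'rxxxrr': |S_i|=[34, 32, 26, 22, 13, 6, 1] end={s33} — reject; 6/6 deletions ∈↓L.
3 obstructions.


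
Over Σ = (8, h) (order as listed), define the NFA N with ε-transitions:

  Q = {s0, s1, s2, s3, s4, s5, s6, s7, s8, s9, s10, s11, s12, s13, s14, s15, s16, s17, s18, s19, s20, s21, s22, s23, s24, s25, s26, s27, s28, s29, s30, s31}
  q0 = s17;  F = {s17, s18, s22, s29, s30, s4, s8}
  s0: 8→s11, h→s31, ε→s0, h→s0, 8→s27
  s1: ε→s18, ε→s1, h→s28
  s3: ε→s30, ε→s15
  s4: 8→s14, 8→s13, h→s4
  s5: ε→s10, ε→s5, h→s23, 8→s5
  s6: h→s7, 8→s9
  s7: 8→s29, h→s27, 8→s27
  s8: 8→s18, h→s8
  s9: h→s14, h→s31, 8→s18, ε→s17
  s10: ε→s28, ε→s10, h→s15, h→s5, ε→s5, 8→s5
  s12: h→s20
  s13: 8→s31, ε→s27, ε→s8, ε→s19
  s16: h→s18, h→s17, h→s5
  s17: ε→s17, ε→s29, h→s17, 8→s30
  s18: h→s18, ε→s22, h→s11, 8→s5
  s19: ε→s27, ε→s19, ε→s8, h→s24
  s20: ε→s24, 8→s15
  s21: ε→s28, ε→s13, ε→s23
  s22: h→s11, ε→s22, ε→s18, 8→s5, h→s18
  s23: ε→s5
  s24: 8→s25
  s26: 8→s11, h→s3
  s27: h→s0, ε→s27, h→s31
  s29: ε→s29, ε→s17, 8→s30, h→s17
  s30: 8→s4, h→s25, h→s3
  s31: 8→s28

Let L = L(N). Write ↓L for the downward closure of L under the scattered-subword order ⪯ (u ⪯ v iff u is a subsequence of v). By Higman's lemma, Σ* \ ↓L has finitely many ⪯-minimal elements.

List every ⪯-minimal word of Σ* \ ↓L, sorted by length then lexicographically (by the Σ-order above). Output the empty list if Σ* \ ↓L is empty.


|Q|=32, |F|=7, |δ|=79 (30 ε).
min D↑ (6 st, q0=0, F={5}): 0:8→1,h→0 1:8→2,h→1 2:8→3,h→2 3:8→4,h→3 4:8→5,h→4 5:8→5,h→5 [Hopcroft].
'88888': run [22, 20, 18, 17, 12, 9] end={s0,s10,s11,s15,s23,s27,s28,s31,s5} rej; 5/5 deletions ∈↓L.
1 obstructions.

A = [88888].


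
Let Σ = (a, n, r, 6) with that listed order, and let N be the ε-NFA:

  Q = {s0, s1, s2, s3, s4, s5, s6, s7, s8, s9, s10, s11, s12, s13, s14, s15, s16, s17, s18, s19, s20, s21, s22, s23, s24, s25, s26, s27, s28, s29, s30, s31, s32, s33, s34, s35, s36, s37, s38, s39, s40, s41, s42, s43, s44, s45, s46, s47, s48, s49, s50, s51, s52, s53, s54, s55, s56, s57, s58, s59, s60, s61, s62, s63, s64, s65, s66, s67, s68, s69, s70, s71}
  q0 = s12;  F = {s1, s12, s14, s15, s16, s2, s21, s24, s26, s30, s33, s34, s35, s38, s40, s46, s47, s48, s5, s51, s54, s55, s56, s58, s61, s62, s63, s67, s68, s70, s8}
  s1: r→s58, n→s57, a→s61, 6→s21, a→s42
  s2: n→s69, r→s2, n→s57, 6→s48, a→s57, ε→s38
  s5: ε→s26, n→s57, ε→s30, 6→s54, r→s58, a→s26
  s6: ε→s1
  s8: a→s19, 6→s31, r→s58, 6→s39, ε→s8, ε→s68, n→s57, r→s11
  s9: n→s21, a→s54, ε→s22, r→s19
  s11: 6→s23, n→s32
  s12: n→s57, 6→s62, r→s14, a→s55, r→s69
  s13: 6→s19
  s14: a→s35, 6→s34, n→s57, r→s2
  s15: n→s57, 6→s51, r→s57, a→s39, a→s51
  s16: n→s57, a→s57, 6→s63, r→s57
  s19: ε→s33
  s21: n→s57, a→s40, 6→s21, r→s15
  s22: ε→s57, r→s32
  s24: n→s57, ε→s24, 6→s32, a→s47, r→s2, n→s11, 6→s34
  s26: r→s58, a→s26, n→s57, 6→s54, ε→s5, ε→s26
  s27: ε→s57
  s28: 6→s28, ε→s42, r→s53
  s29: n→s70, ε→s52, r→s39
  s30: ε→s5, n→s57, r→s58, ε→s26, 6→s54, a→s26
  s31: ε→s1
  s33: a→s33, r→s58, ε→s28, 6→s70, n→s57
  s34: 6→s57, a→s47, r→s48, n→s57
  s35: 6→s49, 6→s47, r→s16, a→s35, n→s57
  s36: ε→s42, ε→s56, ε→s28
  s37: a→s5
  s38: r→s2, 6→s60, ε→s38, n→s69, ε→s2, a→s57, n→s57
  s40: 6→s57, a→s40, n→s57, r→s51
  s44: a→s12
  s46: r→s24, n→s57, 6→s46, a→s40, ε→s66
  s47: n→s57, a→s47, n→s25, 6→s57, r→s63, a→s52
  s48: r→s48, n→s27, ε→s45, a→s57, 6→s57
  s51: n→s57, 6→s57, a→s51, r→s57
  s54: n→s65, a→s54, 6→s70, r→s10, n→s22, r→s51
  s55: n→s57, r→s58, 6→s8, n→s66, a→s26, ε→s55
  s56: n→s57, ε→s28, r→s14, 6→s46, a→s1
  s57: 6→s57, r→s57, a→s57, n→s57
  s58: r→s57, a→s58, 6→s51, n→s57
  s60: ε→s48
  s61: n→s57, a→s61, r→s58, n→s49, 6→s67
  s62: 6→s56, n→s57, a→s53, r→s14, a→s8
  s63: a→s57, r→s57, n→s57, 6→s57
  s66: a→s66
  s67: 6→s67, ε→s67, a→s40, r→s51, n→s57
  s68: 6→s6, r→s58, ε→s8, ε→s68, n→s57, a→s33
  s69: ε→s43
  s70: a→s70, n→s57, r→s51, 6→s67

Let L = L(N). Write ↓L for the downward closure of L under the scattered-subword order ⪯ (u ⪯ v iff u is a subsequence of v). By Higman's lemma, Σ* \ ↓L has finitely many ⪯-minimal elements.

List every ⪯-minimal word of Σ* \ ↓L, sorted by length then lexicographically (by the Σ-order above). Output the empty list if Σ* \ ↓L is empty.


|Q|=72, |F|=31, |δ|=192 (33 ε).
min D↑ (28 st, q0=0, F={2}): 0:a→1,n→2,r→3,6→4 1:a→5,n→2,r→6,6→7 2:a→2,n→2,r→2,6→2 3:a→8,n→2,r→9,6→10 4:a→7,n→2,r→3,6→11 5:a→5,n→2,r→6,6→12 6:a→6,n→2,r→2,6→13 7:a→14,n→2,r→6,6→15 8:a→8,n→2,r→16,6→17 9:a→2,n→2,r→9,6→18 10:a→17,n→2,r→18,6→2 11:a→15,n→2,r→3,6→19 12:a→12,n→2,r→13,6→20 13:a→13,n→2,r→2,6→2 14:a→14,n→2,r→6,6→20 15:a→21,n→2,r→6,6→22 16:a→2,n→2,r→2,6→23 17:a→17,n→2,r→23,6→2 18:a→2,n→2,r→18,6→2 19:a→24,n→2,r→25,6→19 20:a→20,n→2,r→13,6→26 21:a→21,n→2,r→6,6→26 22:a→24,n→2,r→27,6→22 23:a→2,n→2,r→2,6→2 24:a→24,n→2,r→13,6→2 25:a→17,n→2,r→9,6→10 26:a→24,n→2,r→13,6→26 27:a→13,n→2,r→2,6→13.
'n': |S_i|=[54, 12] end={s11,s22,s23,s25,s27,s32,s43,s49,s57,s65,s66,s69} — reject; 1/1 del acc.
'arr': |S_i|=[54, 39, 12, 1] end={s57} rej; 3/3 deletions ∈↓L.
'rra': run [54, 28, 11, 1] end={s57} ∉↓L; 3/3 single-dels accept.
'r66': run [54, 28, 14, 1] end={s57} — reject; 3/3 deletions ∈↓L.
'aa6r6': N↓-sim [54, 39, 29, 18, 6, 1] end={s57} rej; 5/5 deletions ∈↓L.
'666a6': |S_i|=[54, 49, 40, 30, 9, 1] end={s57} rej; 5/5 del acc.
6 obstructions.

min(Σ*\↓L) = [n, arr, rra, r66, aa6r6, 666a6].


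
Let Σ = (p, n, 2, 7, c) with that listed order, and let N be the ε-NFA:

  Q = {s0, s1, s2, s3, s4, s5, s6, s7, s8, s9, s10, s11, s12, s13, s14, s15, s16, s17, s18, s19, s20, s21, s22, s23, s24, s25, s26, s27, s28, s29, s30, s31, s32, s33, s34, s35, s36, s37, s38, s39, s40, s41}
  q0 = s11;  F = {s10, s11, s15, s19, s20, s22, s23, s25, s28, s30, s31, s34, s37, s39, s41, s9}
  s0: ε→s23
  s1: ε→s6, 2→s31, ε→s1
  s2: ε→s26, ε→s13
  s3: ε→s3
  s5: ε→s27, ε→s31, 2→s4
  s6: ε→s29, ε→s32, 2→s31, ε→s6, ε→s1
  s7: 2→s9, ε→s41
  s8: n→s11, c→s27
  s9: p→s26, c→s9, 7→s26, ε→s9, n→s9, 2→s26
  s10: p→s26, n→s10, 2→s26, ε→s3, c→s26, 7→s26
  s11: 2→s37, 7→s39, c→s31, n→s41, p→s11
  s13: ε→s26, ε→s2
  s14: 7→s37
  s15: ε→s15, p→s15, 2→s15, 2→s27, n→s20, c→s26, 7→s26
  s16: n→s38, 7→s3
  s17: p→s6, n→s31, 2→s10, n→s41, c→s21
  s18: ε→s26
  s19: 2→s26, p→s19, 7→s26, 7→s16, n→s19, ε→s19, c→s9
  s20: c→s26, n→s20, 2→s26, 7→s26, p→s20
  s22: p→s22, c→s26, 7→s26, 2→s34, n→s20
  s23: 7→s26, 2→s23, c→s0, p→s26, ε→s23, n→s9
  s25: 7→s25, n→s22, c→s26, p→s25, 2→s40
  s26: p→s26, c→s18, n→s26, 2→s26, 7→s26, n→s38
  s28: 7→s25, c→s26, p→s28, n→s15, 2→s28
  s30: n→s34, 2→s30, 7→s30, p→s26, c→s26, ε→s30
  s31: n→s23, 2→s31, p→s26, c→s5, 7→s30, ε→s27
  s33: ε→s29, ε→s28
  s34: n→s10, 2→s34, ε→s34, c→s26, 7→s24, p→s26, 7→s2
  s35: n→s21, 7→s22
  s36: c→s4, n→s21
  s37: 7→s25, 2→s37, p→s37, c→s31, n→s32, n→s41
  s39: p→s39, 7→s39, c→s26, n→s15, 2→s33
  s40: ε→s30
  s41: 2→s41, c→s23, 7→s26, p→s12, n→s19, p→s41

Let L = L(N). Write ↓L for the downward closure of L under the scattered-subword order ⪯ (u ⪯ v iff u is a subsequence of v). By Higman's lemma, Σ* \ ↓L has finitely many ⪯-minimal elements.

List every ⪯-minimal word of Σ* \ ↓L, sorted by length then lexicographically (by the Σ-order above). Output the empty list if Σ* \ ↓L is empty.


|Q|=42, |F|=16, |δ|=136 (27 ε).
min D↑ (17 st, q0=0, F={6}): 0:p→0,n→1,2→2,7→3,c→4 1:p→1,n→5,2→1,7→6,c→7 2:p→2,n→1,2→2,7→8,c→4 3:p→3,n→9,2→10,7→3,c→6 4:p→6,n→7,2→4,7→11,c→4 5:p→5,n→5,2→6,7→6,c→12 6:p→6,n→6,2→6,7→6,c→6 7:p→6,n→12,2→7,7→6,c→7 8:p→8,n→13,2→11,7→8,c→6 9:p→9,n→14,2→9,7→6,c→6 10:p→10,n→9,2→10,7→8,c→6 11:p→6,n→15,2→11,7→11,c→6 12:p→6,n→12,2→6,7→6,c→12 13:p→13,n→14,2→15,7→6,c→6 14:p→14,n→14,2→6,7→6,c→6 15:p→6,n→16,2→15,7→6,c→6 16:p→6,n→16,2→6,7→6,c→6 (ε-aug+det+¬).
'n7': N↓-sim [33, 21, 8] end={s13,s16,s18,s2,s24,s26,s3,s38} rej; 2/2 del acc.
'7c': |S_i|=[33, 21, 3] end={s18,s26,s38} ∉↓L; 2/2 single-dels accept.
'cp': N↓-sim [33, 17, 3] end={s18,s26,s38} — reject; 2/2 del acc.
'nn2': N↓-sim [33, 21, 9, 3] end={s18,s26,s38} — reject; 3/3 single-dels accept.
'272p': |S_i|=[33, 31, 15, 11, 3] end={s18,s26,s38} rej; 4/4 single-dels accept.
5 obstructions.

Antichain: [n7, 7c, cp, nn2, 272p].


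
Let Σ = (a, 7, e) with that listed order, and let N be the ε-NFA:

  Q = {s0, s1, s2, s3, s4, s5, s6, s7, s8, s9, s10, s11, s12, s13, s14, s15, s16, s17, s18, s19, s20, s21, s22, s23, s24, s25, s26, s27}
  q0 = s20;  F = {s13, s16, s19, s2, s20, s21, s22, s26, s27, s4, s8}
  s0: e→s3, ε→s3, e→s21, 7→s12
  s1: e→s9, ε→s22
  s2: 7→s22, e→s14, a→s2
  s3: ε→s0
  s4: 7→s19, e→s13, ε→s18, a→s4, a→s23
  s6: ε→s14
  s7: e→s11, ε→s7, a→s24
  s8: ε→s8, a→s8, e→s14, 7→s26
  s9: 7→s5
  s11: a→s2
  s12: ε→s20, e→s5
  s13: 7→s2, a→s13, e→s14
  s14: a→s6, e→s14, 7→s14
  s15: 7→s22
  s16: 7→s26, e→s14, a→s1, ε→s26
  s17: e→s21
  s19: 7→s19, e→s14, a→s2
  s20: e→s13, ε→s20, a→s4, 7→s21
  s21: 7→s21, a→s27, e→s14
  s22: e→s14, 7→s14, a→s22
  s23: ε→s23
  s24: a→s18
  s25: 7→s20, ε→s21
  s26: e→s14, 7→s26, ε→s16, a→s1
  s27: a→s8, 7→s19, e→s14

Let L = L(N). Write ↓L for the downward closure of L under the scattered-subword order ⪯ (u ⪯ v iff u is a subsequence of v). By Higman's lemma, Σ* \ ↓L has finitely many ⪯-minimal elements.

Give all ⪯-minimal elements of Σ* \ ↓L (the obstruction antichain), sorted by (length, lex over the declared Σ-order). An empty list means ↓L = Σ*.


min(Σ*\↓L) = [7e, ee, e777, a7a77, 7aa7a7].

|Q|=28, |F|=11, |δ|=63 (13 ε).
min D↑ (11 st, q0=0, F={6}): 0:a→1,7→2,e→3 1:a→1,7→4,e→3 2:a→5,7→2,e→6 3:a→3,7→7,e→6 4:a→7,7→4,e→6 5:a→8,7→4,e→6 6:a→6,7→6,e→6 7:a→7,7→9,e→6 8:a→8,7→10,e→6 9:a→9,7→6,e→6 10:a→9,7→10,e→6.
'7e': N↓-sim [18, 13, 4] end={s14,s5,s6,s9} ∉↓L; 2/2 del acc.
'ee': run [18, 7, 2] end={s14,s6} rej; 2/2 deletions ∈↓L.
'e777': N↓-sim [18, 7, 5, 3, 2] end={s14,s6} ∉↓L; 4/4 deletions ∈↓L.
'a7a77': N↓-sim [18, 16, 10, 7, 4, 2] end={s14,s6} ∉↓L; 5/5 del acc.
'7aa7a7': N↓-sim [18, 13, 12, 10, 8, 6, 3] end={s14,s5,s6} ∉↓L; 6/6 single-dels accept.
5 obstructions.


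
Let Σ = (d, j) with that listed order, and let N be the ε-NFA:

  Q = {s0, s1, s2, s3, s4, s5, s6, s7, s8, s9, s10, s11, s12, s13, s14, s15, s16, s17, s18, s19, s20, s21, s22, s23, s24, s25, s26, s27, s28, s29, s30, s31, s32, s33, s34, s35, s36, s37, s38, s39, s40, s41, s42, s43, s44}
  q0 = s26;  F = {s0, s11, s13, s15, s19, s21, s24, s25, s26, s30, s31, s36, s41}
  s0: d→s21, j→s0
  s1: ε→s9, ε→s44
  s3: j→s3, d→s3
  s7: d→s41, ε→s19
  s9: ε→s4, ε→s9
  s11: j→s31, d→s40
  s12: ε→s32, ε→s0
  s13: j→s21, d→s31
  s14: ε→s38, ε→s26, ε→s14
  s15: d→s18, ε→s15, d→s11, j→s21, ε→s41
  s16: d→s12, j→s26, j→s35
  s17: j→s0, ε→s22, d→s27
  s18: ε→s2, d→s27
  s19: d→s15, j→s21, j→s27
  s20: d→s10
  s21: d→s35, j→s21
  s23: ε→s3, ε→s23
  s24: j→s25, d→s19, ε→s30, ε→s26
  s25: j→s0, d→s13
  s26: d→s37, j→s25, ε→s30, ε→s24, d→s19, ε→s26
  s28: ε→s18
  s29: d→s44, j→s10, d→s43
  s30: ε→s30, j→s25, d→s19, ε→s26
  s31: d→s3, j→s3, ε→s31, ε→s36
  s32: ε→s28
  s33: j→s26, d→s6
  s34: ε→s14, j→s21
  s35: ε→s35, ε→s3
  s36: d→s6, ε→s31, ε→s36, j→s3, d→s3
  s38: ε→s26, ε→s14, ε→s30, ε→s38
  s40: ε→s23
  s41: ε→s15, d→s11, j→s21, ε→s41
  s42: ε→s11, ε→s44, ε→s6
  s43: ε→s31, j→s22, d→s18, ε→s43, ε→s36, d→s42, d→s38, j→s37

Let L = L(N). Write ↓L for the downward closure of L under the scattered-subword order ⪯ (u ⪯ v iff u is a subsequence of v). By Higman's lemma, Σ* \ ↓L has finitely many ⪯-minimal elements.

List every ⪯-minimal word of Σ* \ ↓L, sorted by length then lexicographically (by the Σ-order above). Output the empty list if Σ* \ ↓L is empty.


|Q|=45, |F|=13, |δ|=96 (45 ε).
min D↑ (10 st, q0=0, F={8}): 0:d→1,j→2 1:d→3,j→4 2:d→5,j→6 3:d→7,j→4 4:d→8,j→4 5:d→9,j→4 6:d→4,j→6 7:d→8,j→9 8:d→8,j→8 9:d→8,j→8 [Hopcroft].
'djd': run [22, 17, 7, 3] end={s3,s35,s6} ∉↓L; 3/3 deletions ∈↓L.
'dddd': |S_i|=[22, 17, 14, 11, 5] end={s23,s27,s3,s40,s6} rej; 4/4 deletions ∈↓L.
'jddd': run [22, 10, 7, 5, 2] end={s3,s6} rej; 4/4 single-dels accept.
'jddj': run [22, 10, 7, 5, 1] end={s3} — reject; 4/4 single-dels accept.
'jjdd': |S_i|=[22, 10, 4, 3, 2] end={s3,s35} — reject; 4/4 single-dels accept.
'dddjj': N↓-sim [22, 17, 14, 11, 4, 1] end={s3} — reject; 5/5 deletions ∈↓L.
6 words, ⪯-incomp.

A = [djd, dddd, jddd, jddj, jjdd, dddjj].


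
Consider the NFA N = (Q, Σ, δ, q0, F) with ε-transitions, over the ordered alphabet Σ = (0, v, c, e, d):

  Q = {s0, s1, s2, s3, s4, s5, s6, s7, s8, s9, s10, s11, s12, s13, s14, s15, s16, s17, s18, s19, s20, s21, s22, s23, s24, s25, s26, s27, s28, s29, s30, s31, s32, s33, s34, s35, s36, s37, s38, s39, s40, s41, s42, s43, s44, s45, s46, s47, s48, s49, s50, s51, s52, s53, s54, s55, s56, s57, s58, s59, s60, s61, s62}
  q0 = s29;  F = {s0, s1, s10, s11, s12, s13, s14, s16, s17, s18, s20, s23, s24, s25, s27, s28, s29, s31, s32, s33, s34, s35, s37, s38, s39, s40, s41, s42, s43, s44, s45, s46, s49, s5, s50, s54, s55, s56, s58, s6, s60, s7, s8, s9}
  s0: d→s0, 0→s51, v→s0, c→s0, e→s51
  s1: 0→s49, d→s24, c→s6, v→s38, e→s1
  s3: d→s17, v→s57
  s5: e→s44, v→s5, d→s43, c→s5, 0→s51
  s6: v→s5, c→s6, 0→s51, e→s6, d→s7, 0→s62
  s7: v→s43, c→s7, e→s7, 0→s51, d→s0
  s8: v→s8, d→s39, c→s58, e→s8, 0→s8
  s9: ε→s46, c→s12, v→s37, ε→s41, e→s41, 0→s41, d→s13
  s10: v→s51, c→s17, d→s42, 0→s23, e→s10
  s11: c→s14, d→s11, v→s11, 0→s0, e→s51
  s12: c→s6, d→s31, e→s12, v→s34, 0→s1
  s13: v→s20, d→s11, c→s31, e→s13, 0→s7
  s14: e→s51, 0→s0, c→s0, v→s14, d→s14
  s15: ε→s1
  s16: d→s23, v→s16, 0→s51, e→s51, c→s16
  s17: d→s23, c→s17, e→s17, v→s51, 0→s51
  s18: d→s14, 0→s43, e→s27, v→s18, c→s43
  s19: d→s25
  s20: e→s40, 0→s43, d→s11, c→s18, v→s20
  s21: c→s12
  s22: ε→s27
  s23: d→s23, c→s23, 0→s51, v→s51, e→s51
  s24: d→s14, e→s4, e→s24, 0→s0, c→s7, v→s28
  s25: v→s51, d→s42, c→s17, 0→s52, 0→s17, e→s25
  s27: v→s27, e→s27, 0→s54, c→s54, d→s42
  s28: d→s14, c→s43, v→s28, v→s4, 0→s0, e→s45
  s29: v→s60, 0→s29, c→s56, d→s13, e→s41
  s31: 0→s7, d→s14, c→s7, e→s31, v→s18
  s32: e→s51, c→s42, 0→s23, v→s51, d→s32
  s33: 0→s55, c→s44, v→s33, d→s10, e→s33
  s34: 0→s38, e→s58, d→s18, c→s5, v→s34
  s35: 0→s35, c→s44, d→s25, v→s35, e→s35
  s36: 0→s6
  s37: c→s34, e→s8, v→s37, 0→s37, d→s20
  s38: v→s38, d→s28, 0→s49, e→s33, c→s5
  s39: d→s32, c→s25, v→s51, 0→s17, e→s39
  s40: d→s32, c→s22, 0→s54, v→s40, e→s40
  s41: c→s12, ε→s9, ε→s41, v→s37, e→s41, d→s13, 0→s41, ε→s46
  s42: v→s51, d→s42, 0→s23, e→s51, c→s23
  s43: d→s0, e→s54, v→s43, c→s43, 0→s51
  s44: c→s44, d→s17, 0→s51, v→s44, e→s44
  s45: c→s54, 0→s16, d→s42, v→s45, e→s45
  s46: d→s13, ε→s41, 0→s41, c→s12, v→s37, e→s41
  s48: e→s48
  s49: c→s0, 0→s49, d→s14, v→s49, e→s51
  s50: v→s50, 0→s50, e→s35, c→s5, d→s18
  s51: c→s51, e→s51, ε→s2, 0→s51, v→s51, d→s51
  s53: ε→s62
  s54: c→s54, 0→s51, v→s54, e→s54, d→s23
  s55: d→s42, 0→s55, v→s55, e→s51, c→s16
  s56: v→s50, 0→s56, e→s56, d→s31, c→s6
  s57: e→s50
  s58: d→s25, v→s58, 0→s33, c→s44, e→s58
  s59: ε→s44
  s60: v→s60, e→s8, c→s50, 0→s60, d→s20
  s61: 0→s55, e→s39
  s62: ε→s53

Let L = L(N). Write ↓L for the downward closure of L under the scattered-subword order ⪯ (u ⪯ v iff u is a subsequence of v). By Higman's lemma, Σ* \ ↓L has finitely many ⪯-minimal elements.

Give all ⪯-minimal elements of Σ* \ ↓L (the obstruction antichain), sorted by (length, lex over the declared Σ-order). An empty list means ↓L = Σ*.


min(Σ*\↓L) = [cc0, d00, dde, vedv, ec00e].

|Q|=63, |F|=44, |δ|=250 (12 ε).
min D↑ (43 st, q0=0, F={21}): 0:0→0,v→1,c→2,e→3,d→4 1:0→1,v→1,c→5,e→6,d→7 2:0→2,v→5,c→8,e→2,d→9 3:0→3,v→10,c→11,e→3,d→4 4:0→12,v→7,c→9,e→4,d→13 5:0→5,v→5,c→14,e→15,d→16 6:0→6,v→6,c→17,e→6,d→18 7:0→19,v→7,c→16,e→20,d→13 8:0→21,v→14,c→8,e→8,d→12 9:0→12,v→16,c→12,e→9,d→22 10:0→10,v→10,c→23,e→6,d→7 11:0→24,v→23,c→8,e→11,d→9 12:0→21,v→19,c→12,e→12,d→25 13:0→25,v→13,c→22,e→21,d→13 14:0→21,v→14,c→14,e→26,d→19 15:0→15,v→15,c→26,e→15,d→27 16:0→19,v→16,c→19,e→28,d→22 17:0→29,v→17,c→26,e→17,d→27 18:0→30,v→21,c→27,e→18,d→31 19:0→21,v→19,c→19,e→32,d→25 20:0→32,v→20,c→28,e→20,d→31 21:0→21,v→21,c→21,e→21,d→21 22:0→25,v→22,c→25,e→21,d→22 23:0→33,v→23,c→14,e→17,d→16 24:0→34,v→33,c→8,e→24,d→35 25:0→21,v→25,c→25,e→21,d→25 26:0→21,v→26,c→26,e→26,d→30 27:0→30,v→21,c→30,e→27,d→36 28:0→32,v→28,c→32,e→28,d→36 29:0→37,v→29,c→26,e→29,d→38 30:0→21,v→21,c→30,e→30,d→39 31:0→39,v→21,c→36,e→21,d→31 32:0→21,v→32,c→32,e→32,d→39 33:0→34,v→33,c→14,e→29,d→40 34:0→34,v→34,c→25,e→21,d→22 35:0→25,v→40,c→12,e→35,d→22 36:0→39,v→21,c→39,e→21,d→36 37:0→37,v→37,c→41,e→21,d→36 38:0→39,v→21,c→30,e→38,d→36 39:0→21,v→21,c→39,e→21,d→39 40:0→25,v→40,c→19,e→42,d→22 41:0→21,v→41,c→41,e→21,d→39 42:0→41,v→42,c→32,e→42,d→36 [Hopcroft].
'cc0': |S_i|=[51, 38, 14, 4] end={s2,s51,s53,s62} rej; 3/3 deletions ∈↓L.
'd00': N↓-sim [51, 28, 10, 2] end={s2,s51} ∉↓L; 3/3 single-dels accept.
'dde': run [51, 28, 8, 2] end={s2,s51} rej; 3/3 deletions ∈↓L.
'vedv': N↓-sim [51, 37, 22, 10, 2] end={s2,s51} — reject; 4/4 single-dels accept.
'ec00e': N↓-sim [51, 49, 35, 27, 11, 2] end={s2,s51} rej; 5/5 del acc.
5 words, ⪯-incomp.


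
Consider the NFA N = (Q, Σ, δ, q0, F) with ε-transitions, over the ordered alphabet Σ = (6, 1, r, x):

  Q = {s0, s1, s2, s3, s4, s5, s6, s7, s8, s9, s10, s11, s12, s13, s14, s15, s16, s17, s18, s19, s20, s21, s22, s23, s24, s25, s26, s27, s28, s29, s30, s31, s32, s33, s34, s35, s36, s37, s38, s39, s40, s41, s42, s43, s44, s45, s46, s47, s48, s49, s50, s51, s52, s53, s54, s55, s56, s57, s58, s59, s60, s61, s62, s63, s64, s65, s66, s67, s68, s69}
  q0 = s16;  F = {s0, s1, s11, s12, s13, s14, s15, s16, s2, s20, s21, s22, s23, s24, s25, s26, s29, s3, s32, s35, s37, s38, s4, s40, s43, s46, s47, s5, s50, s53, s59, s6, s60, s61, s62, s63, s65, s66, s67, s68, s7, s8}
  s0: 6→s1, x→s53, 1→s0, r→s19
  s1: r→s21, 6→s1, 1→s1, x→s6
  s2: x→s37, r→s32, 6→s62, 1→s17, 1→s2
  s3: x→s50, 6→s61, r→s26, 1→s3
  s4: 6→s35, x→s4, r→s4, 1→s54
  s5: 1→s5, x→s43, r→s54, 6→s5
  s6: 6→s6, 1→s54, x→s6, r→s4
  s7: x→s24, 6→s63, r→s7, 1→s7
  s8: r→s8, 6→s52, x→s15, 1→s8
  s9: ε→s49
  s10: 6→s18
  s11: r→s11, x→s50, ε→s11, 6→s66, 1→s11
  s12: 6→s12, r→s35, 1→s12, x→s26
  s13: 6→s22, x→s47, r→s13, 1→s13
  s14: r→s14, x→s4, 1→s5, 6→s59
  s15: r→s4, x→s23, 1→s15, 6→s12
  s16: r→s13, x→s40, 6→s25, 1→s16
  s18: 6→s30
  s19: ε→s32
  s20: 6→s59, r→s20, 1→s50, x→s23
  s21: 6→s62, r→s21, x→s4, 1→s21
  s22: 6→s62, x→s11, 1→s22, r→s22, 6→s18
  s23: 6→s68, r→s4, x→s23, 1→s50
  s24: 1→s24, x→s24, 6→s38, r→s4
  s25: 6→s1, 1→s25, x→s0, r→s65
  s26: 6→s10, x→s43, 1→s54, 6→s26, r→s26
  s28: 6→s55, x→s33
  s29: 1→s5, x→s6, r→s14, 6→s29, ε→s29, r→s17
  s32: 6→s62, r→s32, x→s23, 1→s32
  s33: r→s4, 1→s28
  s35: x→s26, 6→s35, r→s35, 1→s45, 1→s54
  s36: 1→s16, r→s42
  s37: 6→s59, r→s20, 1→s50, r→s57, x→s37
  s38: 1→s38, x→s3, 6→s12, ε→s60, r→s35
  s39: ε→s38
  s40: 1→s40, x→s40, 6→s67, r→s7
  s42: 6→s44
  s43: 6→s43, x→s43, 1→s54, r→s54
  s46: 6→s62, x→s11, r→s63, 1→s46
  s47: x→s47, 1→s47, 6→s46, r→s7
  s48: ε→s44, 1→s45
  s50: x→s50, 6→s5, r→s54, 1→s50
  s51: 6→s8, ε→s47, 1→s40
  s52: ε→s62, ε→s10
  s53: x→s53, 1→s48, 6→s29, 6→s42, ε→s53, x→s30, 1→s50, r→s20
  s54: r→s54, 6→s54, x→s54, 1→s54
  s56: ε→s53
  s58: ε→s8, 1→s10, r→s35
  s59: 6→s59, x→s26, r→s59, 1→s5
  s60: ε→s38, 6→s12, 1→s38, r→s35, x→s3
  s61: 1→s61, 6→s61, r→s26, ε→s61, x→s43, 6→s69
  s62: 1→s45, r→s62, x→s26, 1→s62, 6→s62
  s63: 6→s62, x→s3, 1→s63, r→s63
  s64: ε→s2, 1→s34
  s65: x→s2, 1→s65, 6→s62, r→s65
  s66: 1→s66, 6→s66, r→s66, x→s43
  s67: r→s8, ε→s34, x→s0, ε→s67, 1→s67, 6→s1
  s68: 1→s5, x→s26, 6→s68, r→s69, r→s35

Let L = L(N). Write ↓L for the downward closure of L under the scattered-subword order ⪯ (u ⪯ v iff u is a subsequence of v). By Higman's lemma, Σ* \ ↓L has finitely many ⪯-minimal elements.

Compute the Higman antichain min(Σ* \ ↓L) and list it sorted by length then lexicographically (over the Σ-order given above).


Antichain: [66x1, 6xx1r, r6xxr, xrxr1].

|Q|=70, |F|=42, |δ|=217 (18 ε).
min D↑ (42 st, q0=0, F={23}): 0:6→1,1→0,r→2,x→3 1:6→4,1→1,r→5,x→6 2:6→7,1→2,r→2,x→8 3:6→9,1→3,r→10,x→3 4:6→4,1→4,r→11,x→12 5:6→13,1→5,r→5,x→14 6:6→4,1→6,r→15,x→16 7:6→13,1→7,r→7,x→17 8:6→18,1→8,r→10,x→8 9:6→4,1→9,r→19,x→6 10:6→20,1→10,r→10,x→21 11:6→13,1→11,r→11,x→22 12:6→12,1→23,r→22,x→12 13:6→13,1→13,r→13,x→24 14:6→13,1→14,r→15,x→25 15:6→13,1→15,r→15,x→26 16:6→27,1→28,r→29,x→16 17:6→30,1→17,r→17,x→28 18:6→13,1→18,r→20,x→17 19:6→13,1→19,r→19,x→31 20:6→13,1→20,r→20,x→32 21:6→33,1→21,r→22,x→21 22:6→34,1→23,r→22,x→22 23:6→23,1→23,r→23,x→23 24:6→24,1→23,r→24,x→35 25:6→36,1→28,r→29,x→25 26:6→37,1→28,r→22,x→26 27:6→27,1→38,r→39,x→12 28:6→38,1→28,r→23,x→28 29:6→36,1→28,r→29,x→26 30:6→30,1→30,r→30,x→35 31:6→40,1→31,r→22,x→26 32:6→41,1→32,r→24,x→28 33:6→40,1→33,r→34,x→32 34:6→34,1→23,r→34,x→24 35:6→35,1→23,r→23,x→35 36:6→36,1→38,r→36,x→24 37:6→37,1→38,r→34,x→24 38:6→38,1→38,r→23,x→35 39:6→36,1→38,r→39,x→22 40:6→40,1→40,r→34,x→24 41:6→41,1→41,r→24,x→35 (ε-aug+det+¬).
'66x1': run [56, 50, 26, 10, 2] end={s45,s54} ∉↓L; 4/4 single-dels accept.
'6xx1r': N↓-sim [56, 50, 39, 26, 7, 1] end={s54} — reject; 5/5 del acc.
'r6xxr': run [56, 43, 25, 13, 4, 1] end={s54} rej; 5/5 del acc.
'xrxr1': N↓-sim [56, 51, 36, 21, 10, 2] end={s45,s54} ∉↓L; 5/5 deletions ∈↓L.
4 obstructions.


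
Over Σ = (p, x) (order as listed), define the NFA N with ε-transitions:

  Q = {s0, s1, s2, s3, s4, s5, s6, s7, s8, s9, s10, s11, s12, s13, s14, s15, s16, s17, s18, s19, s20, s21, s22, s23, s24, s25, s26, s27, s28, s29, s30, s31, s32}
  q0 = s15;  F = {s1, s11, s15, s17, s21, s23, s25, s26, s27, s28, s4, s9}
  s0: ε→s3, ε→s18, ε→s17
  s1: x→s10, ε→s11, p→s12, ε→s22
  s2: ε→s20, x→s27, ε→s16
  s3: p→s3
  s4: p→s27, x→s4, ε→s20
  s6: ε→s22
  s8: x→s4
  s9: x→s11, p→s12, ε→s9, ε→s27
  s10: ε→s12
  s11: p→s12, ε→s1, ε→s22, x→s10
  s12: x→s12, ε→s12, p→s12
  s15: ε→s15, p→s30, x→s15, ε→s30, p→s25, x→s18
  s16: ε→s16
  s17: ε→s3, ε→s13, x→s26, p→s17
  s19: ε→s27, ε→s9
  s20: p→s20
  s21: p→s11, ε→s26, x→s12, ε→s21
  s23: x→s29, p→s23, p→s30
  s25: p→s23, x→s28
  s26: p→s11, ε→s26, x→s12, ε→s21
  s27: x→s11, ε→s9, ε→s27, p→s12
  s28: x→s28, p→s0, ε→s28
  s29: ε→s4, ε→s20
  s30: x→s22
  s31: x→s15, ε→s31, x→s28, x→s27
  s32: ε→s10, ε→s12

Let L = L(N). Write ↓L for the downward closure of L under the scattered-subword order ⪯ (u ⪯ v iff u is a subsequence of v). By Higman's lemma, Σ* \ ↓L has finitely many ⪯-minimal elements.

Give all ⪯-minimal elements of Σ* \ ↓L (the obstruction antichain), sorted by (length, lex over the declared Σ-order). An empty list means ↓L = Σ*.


|Q|=33, |F|=12, |δ|=71 (34 ε).
min D↑ (10 st, q0=0, F={8}): 0:p→1,x→0 1:p→2,x→3 2:p→2,x→4 3:p→5,x→3 4:p→6,x→4 5:p→5,x→7 6:p→8,x→9 7:p→9,x→8 8:p→8,x→8 9:p→8,x→8.
'ppxpp': N↓-sim [22, 21, 19, 12, 8, 2] end={s12,s20} ∉↓L; 5/5 del acc.
'pxpxx': |S_i|=[22, 21, 18, 15, 7, 2] end={s10,s12} — reject; 5/5 del acc.
2 obstructions.

A = [ppxpp, pxpxx].


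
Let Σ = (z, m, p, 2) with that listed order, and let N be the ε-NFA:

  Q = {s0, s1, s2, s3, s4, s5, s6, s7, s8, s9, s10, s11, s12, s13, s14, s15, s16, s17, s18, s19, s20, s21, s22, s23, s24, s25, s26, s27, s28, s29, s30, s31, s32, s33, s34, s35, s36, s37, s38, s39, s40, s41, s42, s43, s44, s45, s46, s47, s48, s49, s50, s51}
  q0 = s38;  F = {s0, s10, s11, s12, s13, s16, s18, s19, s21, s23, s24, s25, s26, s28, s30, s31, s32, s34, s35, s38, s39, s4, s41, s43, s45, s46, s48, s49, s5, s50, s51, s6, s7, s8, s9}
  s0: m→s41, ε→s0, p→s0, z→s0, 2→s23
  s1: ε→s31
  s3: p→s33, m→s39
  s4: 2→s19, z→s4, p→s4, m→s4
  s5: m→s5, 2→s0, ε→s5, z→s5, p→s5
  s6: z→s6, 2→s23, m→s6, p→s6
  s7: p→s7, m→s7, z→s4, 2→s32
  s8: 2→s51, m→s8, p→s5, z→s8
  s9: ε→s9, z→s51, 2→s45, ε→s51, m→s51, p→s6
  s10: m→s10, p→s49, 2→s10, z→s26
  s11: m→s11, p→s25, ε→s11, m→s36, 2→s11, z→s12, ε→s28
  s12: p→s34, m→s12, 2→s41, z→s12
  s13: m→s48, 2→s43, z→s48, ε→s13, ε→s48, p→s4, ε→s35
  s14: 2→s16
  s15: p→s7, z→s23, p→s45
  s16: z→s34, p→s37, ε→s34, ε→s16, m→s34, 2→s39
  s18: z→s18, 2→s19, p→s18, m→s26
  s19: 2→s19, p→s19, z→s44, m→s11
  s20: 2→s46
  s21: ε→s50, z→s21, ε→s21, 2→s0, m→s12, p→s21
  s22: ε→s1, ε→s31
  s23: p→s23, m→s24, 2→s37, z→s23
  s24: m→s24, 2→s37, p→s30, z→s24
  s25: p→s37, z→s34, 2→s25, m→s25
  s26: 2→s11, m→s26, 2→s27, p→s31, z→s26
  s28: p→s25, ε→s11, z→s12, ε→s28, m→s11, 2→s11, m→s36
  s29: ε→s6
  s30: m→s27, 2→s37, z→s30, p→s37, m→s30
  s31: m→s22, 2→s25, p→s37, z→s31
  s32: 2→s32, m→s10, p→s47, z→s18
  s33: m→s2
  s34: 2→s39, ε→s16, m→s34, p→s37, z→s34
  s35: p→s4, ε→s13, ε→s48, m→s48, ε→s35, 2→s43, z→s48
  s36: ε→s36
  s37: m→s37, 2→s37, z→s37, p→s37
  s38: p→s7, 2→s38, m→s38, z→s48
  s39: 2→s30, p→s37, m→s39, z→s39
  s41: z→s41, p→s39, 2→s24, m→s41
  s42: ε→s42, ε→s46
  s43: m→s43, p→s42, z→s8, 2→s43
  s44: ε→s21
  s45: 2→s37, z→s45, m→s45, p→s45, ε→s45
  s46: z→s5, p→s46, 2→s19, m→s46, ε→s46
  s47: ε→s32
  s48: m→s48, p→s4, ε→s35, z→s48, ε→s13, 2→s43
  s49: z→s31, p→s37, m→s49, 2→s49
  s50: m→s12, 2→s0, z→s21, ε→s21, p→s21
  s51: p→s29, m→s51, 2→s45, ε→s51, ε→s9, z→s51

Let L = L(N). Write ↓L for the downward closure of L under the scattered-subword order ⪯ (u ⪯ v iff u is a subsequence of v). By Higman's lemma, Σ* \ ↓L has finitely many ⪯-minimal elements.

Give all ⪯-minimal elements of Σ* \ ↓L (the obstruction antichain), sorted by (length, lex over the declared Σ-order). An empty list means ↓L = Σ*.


|Q|=52, |F|=35, |δ|=191 (35 ε).
min D↑ (30 st, q0=0, F={23}): 0:z→1,m→0,p→2,2→0 1:z→1,m→1,p→3,2→4 2:z→3,m→2,p→2,2→5 3:z→3,m→3,p→3,2→6 4:z→7,m→4,p→8,2→4 5:z→9,m→10,p→5,2→5 6:z→11,m→12,p→6,2→6 7:z→7,m→7,p→13,2→14 8:z→13,m→8,p→8,2→6 9:z→9,m→15,p→9,2→6 10:z→15,m→10,p→16,2→10 11:z→11,m→17,p→11,2→18 12:z→17,m→12,p→19,2→12 13:z→13,m→13,p→13,2→18 14:z→14,m→14,p→20,2→21 15:z→15,m→15,p→22,2→12 16:z→22,m→16,p→23,2→16 17:z→17,m→17,p→24,2→25 18:z→18,m→25,p→18,2→26 19:z→24,m→19,p→23,2→19 20:z→20,m→20,p→20,2→26 21:z→21,m→21,p→21,2→23 22:z→22,m→22,p→23,2→19 23:z→23,m→23,p→23,2→23 24:z→24,m→24,p→23,2→27 25:z→25,m→25,p→27,2→28 26:z→26,m→28,p→26,2→23 27:z→27,m→27,p→23,2→29 28:z→28,m→28,p→29,2→23 29:z→29,m→29,p→23,2→23 [Hopcroft].
'p2mpp': |S_i|=[44, 36, 28, 19, 11, 1] end={s37} ∉↓L; 5/5 del acc.
'z2z222': |S_i|=[44, 38, 29, 21, 13, 6, 1] end={s37} ∉↓L; 6/6 del acc.
2 words, ⪯-incomp.

Antichain: [p2mpp, z2z222].


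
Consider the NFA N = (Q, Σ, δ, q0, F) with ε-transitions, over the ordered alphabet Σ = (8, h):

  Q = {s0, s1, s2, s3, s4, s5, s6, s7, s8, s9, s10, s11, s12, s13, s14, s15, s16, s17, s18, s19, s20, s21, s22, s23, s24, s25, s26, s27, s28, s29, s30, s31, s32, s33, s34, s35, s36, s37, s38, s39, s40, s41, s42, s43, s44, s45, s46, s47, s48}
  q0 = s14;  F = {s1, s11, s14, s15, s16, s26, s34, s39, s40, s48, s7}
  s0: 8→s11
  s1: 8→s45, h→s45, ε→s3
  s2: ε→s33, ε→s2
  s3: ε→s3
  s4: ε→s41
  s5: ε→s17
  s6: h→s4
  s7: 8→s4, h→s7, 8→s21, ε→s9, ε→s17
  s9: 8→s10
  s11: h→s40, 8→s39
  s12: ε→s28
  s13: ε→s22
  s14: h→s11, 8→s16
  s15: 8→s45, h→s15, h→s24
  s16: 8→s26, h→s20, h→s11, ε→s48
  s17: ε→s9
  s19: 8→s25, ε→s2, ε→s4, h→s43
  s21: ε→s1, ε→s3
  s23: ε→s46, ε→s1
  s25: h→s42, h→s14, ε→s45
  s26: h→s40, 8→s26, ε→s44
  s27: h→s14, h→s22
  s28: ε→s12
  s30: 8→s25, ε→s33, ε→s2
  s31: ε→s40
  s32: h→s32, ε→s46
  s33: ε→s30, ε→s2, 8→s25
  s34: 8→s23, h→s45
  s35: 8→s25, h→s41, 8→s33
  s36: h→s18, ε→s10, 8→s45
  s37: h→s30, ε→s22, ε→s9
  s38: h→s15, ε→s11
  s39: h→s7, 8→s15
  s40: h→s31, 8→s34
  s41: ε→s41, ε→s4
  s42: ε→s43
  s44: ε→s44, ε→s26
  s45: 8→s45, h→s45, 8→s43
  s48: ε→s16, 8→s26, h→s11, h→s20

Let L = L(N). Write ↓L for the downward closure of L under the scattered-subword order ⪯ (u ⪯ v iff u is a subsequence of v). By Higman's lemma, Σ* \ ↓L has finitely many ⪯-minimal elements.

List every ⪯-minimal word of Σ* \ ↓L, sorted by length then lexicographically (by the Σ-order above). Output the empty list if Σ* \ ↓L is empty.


|Q|=49, |F|=11, |δ|=85 (37 ε).
min D↑ (11 st, q0=0, F={9}): 0:8→1,h→2 1:8→3,h→2 2:8→4,h→5 3:8→3,h→5 4:8→6,h→7 5:8→8,h→5 6:8→9,h→6 7:8→10,h→7 8:8→10,h→9 9:8→9,h→9 10:8→9,h→9 [Hopcroft].
'h888': |S_i|=[26, 21, 17, 12, 2] end={s43,s45} — reject; 4/4 del acc.
'hh8h': N↓-sim [26, 21, 18, 11, 2] end={s43,s45} — reject; 4/4 del acc.
'88h8h': |S_i|=[26, 25, 21, 18, 11, 2] end={s43,s45} rej; 5/5 deletions ∈↓L.
3 minimals (antichain).

Antichain: [h888, hh8h, 88h8h].


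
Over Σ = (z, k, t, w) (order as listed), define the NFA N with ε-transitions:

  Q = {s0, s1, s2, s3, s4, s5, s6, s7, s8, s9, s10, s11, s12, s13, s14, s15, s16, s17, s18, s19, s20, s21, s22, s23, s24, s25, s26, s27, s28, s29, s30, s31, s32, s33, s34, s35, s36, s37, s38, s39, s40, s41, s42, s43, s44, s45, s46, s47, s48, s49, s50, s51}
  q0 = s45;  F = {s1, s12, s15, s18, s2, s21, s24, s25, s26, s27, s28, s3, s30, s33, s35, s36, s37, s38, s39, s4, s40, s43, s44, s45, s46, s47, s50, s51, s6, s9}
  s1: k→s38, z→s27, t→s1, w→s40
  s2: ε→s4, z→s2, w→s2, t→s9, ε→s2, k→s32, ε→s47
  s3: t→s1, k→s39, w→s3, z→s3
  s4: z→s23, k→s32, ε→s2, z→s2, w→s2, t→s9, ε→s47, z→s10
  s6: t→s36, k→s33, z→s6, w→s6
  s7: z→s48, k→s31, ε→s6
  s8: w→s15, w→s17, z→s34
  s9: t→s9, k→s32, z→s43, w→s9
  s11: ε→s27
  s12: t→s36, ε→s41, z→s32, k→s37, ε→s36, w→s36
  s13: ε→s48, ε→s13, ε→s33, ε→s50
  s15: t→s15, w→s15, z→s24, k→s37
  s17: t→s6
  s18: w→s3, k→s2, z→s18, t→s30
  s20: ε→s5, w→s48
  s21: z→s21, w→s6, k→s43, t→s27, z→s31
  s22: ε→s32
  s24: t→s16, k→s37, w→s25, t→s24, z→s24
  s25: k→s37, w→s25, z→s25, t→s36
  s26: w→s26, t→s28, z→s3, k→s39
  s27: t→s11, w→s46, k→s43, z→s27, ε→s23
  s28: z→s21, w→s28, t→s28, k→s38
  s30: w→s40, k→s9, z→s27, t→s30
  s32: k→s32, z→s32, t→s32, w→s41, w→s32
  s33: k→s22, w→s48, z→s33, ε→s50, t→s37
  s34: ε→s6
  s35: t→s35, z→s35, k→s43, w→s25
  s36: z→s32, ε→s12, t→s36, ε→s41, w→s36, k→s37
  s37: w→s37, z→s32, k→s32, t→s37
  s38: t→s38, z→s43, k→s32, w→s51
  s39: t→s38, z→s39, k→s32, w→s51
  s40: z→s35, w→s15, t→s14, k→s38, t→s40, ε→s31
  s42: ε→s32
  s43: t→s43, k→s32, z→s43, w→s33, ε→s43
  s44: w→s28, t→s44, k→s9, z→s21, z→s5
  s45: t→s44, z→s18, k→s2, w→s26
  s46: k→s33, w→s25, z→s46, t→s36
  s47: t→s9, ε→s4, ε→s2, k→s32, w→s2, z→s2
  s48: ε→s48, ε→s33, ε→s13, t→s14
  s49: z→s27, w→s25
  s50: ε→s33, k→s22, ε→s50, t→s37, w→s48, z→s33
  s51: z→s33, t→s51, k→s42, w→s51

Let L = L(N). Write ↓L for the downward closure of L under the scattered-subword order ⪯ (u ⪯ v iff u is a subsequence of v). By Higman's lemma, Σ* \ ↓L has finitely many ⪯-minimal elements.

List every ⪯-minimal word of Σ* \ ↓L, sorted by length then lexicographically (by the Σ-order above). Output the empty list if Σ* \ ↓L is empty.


|Q|=52, |F|=30, |δ|=171 (30 ε).
min D↑ (27 st, q0=0, F={7}): 0:z→1,k→2,t→3,w→4 1:z→1,k→2,t→5,w→6 2:z→2,k→7,t→8,w→2 3:z→9,k→8,t→3,w→10 4:z→6,k→11,t→10,w→4 5:z→12,k→8,t→5,w→13 6:z→6,k→11,t→14,w→6 7:z→7,k→7,t→7,w→7 8:z→15,k→7,t→8,w→8 9:z→9,k→15,t→12,w→16 10:z→9,k→17,t→10,w→10 11:z→11,k→7,t→17,w→18 12:z→12,k→15,t→12,w→19 13:z→20,k→17,t→13,w→21 14:z→12,k→17,t→14,w→13 15:z→15,k→7,t→15,w→22 16:z→16,k→22,t→23,w→16 17:z→15,k→7,t→17,w→18 18:z→22,k→7,t→18,w→18 19:z→19,k→22,t→23,w→24 20:z→20,k→15,t→20,w→24 21:z→25,k→26,t→21,w→21 22:z→22,k→7,t→26,w→22 23:z→7,k→26,t→23,w→23 24:z→24,k→26,t→23,w→24 25:z→25,k→26,t→25,w→24 26:z→7,k→7,t→26,w→26.
'kk': N↓-sim [43, 20, 4] end={s22,s32,s41,s42} rej; 2/2 del acc.
'tzwtz': |S_i|=[43, 34, 24, 14, 6, 2] end={s32,s41} ∉↓L; 5/5 single-dels accept.
'ztwwkz': run [43, 39, 29, 24, 19, 5, 2] end={s32,s41} — reject; 6/6 deletions ∈↓L.
'wkwztz': run [43, 38, 14, 11, 9, 4, 2] end={s32,s41} — reject; 6/6 del acc.
4 minimals (antichain).

A = [kk, tzwtz, ztwwkz, wkwztz].


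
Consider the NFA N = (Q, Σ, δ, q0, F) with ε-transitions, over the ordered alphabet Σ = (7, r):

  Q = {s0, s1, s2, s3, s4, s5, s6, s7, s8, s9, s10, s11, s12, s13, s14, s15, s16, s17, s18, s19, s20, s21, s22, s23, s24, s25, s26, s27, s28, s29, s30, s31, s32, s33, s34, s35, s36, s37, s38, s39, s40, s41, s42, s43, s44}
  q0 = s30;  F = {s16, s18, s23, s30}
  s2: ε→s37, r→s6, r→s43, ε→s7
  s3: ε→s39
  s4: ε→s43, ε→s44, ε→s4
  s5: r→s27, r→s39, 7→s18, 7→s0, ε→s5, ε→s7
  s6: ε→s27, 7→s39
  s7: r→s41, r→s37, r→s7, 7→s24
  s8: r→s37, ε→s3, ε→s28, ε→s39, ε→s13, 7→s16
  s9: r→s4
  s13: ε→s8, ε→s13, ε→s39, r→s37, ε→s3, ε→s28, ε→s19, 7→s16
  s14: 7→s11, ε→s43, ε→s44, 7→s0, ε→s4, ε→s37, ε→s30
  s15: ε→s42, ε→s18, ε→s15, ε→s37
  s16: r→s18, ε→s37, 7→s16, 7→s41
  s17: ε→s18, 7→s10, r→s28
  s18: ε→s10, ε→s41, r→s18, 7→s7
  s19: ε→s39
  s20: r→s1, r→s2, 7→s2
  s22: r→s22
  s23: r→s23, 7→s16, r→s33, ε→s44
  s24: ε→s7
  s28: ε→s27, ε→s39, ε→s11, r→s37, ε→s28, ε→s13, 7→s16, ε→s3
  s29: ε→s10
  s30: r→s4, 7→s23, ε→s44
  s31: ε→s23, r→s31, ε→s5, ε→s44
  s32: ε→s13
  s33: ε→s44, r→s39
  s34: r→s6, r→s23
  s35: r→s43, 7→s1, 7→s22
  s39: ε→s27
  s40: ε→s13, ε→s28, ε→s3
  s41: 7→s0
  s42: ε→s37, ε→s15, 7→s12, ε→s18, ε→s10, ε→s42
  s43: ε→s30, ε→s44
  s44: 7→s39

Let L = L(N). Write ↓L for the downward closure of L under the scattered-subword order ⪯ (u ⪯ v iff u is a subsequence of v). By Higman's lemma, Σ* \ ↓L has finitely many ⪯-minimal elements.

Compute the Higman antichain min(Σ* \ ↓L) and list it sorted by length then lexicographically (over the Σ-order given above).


A = [77r7].

|Q|=45, |F|=4, |δ|=105 (59 ε).
min D↑ (5 st, q0=0, F={4}): 0:7→1,r→0 1:7→2,r→1 2:7→2,r→3 3:7→4,r→3 4:7→4,r→4 (ε-aug+det+¬).
'77r7': run [16, 13, 10, 7, 5] end={s0,s24,s37,s41,s7} rej; 4/4 deletions ∈↓L.
1 minimals (antichain).
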